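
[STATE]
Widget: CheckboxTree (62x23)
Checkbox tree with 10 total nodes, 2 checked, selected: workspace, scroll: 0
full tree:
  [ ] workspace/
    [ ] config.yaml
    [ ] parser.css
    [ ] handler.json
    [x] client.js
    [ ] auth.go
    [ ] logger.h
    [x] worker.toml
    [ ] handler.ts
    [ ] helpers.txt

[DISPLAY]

>[-] workspace/                                               
   [ ] config.yaml                                            
   [ ] parser.css                                             
   [ ] handler.json                                           
   [x] client.js                                              
   [ ] auth.go                                                
   [ ] logger.h                                               
   [x] worker.toml                                            
   [ ] handler.ts                                             
   [ ] helpers.txt                                            
                                                              
                                                              
                                                              
                                                              
                                                              
                                                              
                                                              
                                                              
                                                              
                                                              
                                                              
                                                              
                                                              


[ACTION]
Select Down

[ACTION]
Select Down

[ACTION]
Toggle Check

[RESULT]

 [-] workspace/                                               
   [ ] config.yaml                                            
>  [x] parser.css                                             
   [ ] handler.json                                           
   [x] client.js                                              
   [ ] auth.go                                                
   [ ] logger.h                                               
   [x] worker.toml                                            
   [ ] handler.ts                                             
   [ ] helpers.txt                                            
                                                              
                                                              
                                                              
                                                              
                                                              
                                                              
                                                              
                                                              
                                                              
                                                              
                                                              
                                                              
                                                              


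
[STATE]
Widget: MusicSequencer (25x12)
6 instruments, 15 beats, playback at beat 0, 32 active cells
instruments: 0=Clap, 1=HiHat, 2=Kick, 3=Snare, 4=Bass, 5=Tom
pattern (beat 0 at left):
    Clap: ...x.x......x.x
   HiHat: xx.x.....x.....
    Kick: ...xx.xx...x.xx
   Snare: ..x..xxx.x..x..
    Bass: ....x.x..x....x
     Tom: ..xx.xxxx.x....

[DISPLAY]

      ▼12345678901234    
  Clap···█·█······█·█    
 HiHat██·█·····█·····    
  Kick···██·██···█·██    
 Snare··█··███·█··█··    
  Bass····█·█··█····█    
   Tom··██·████·█····    
                         
                         
                         
                         
                         


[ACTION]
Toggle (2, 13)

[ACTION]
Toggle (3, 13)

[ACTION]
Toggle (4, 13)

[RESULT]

      ▼12345678901234    
  Clap···█·█······█·█    
 HiHat██·█·····█·····    
  Kick···██·██···█··█    
 Snare··█··███·█··██·    
  Bass····█·█··█···██    
   Tom··██·████·█····    
                         
                         
                         
                         
                         


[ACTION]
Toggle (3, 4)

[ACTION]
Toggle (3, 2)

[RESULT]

      ▼12345678901234    
  Clap···█·█······█·█    
 HiHat██·█·····█·····    
  Kick···██·██···█··█    
 Snare····████·█··██·    
  Bass····█·█··█···██    
   Tom··██·████·█····    
                         
                         
                         
                         
                         


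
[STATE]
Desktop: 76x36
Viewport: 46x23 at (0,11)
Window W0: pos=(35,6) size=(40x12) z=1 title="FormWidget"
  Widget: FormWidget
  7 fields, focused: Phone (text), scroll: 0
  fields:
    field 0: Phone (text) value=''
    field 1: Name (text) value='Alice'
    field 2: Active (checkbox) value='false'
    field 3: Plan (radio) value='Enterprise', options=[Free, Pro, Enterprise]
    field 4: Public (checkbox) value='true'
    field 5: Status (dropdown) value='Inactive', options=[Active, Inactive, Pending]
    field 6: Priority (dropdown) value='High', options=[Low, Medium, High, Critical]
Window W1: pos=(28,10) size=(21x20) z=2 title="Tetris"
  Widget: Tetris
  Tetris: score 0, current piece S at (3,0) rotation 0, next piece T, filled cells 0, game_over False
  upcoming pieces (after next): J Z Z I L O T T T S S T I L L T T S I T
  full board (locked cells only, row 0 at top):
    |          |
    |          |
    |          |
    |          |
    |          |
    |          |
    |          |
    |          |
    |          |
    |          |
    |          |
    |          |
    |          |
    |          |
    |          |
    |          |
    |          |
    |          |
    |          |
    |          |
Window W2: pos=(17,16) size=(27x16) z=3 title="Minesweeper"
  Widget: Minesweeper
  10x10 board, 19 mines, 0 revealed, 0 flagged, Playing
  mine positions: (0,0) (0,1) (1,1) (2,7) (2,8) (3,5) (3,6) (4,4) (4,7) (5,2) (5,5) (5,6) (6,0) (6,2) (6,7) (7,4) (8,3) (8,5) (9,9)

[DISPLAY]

                            ┃ Tetris          
                            ┠─────────────────
                            ┃          │Next: 
                            ┃          │ ▒    
                            ┃          │▒▒▒   
                 ┏━━━━━━━━━━━━━━━━━━━━━━━━━┓  
                 ┃ Minesweeper             ┃  
                 ┠─────────────────────────┨  
                 ┃■■■■■■■■■■               ┃e:
                 ┃■■■■■■■■■■               ┃  
                 ┃■■■■■■■■■■               ┃  
                 ┃■■■■■■■■■■               ┃  
                 ┃■■■■■■■■■■               ┃  
                 ┃■■■■■■■■■■               ┃  
                 ┃■■■■■■■■■■               ┃  
                 ┃■■■■■■■■■■               ┃  
                 ┃■■■■■■■■■■               ┃  
                 ┃■■■■■■■■■■               ┃  
                 ┃                         ┃━━
                 ┃                         ┃  
                 ┗━━━━━━━━━━━━━━━━━━━━━━━━━┛  
                                              
                                              


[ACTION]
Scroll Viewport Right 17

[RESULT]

           ┃ Tetris            ┃ [ ]          
           ┠───────────────────┨ ( ) Free  ( )
           ┃          │Next:   ┃ [x]          
           ┃          │ ▒      ┃ [Inactive    
           ┃          │▒▒▒     ┃ [High        
┏━━━━━━━━━━━━━━━━━━━━━━━━━┓    ┃              
┃ Minesweeper             ┃    ┃━━━━━━━━━━━━━━
┠─────────────────────────┨    ┃              
┃■■■■■■■■■■               ┃e:  ┃              
┃■■■■■■■■■■               ┃    ┃              
┃■■■■■■■■■■               ┃    ┃              
┃■■■■■■■■■■               ┃    ┃              
┃■■■■■■■■■■               ┃    ┃              
┃■■■■■■■■■■               ┃    ┃              
┃■■■■■■■■■■               ┃    ┃              
┃■■■■■■■■■■               ┃    ┃              
┃■■■■■■■■■■               ┃    ┃              
┃■■■■■■■■■■               ┃    ┃              
┃                         ┃━━━━┛              
┃                         ┃                   
┗━━━━━━━━━━━━━━━━━━━━━━━━━┛                   
                                              
                                              


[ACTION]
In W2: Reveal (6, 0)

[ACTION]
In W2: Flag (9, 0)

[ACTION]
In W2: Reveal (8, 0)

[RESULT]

           ┃ Tetris            ┃ [ ]          
           ┠───────────────────┨ ( ) Free  ( )
           ┃          │Next:   ┃ [x]          
           ┃          │ ▒      ┃ [Inactive    
           ┃          │▒▒▒     ┃ [High        
┏━━━━━━━━━━━━━━━━━━━━━━━━━┓    ┃              
┃ Minesweeper             ┃    ┃━━━━━━━━━━━━━━
┠─────────────────────────┨    ┃              
┃✹✹■■■■■■■■               ┃e:  ┃              
┃■✹■■■■■■■■               ┃    ┃              
┃■■■■■■■✹✹■               ┃    ┃              
┃■■■■■✹✹■■■               ┃    ┃              
┃■■■■✹■■✹■■               ┃    ┃              
┃■■✹■■✹✹■■■               ┃    ┃              
┃✹■✹■■■■✹■■               ┃    ┃              
┃■■■■✹■■■■■               ┃    ┃              
┃■■■✹■✹■■■■               ┃    ┃              
┃■■■■■■■■■✹               ┃    ┃              
┃                         ┃━━━━┛              
┃                         ┃                   
┗━━━━━━━━━━━━━━━━━━━━━━━━━┛                   
                                              
                                              


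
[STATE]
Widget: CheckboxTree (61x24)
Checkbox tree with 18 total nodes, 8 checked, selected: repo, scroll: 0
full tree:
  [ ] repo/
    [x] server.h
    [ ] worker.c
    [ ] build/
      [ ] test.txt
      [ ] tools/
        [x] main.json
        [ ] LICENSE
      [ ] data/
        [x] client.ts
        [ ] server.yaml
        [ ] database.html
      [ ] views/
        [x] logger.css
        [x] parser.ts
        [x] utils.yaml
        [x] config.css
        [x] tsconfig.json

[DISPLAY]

>[-] repo/                                                   
   [x] server.h                                              
   [ ] worker.c                                              
   [-] build/                                                
     [ ] test.txt                                            
     [-] tools/                                              
       [x] main.json                                         
       [ ] LICENSE                                           
     [-] data/                                               
       [x] client.ts                                         
       [ ] server.yaml                                       
       [ ] database.html                                     
     [x] views/                                              
       [x] logger.css                                        
       [x] parser.ts                                         
       [x] utils.yaml                                        
       [x] config.css                                        
       [x] tsconfig.json                                     
                                                             
                                                             
                                                             
                                                             
                                                             
                                                             


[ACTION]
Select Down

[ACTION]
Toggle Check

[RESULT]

 [-] repo/                                                   
>  [ ] server.h                                              
   [ ] worker.c                                              
   [-] build/                                                
     [ ] test.txt                                            
     [-] tools/                                              
       [x] main.json                                         
       [ ] LICENSE                                           
     [-] data/                                               
       [x] client.ts                                         
       [ ] server.yaml                                       
       [ ] database.html                                     
     [x] views/                                              
       [x] logger.css                                        
       [x] parser.ts                                         
       [x] utils.yaml                                        
       [x] config.css                                        
       [x] tsconfig.json                                     
                                                             
                                                             
                                                             
                                                             
                                                             
                                                             


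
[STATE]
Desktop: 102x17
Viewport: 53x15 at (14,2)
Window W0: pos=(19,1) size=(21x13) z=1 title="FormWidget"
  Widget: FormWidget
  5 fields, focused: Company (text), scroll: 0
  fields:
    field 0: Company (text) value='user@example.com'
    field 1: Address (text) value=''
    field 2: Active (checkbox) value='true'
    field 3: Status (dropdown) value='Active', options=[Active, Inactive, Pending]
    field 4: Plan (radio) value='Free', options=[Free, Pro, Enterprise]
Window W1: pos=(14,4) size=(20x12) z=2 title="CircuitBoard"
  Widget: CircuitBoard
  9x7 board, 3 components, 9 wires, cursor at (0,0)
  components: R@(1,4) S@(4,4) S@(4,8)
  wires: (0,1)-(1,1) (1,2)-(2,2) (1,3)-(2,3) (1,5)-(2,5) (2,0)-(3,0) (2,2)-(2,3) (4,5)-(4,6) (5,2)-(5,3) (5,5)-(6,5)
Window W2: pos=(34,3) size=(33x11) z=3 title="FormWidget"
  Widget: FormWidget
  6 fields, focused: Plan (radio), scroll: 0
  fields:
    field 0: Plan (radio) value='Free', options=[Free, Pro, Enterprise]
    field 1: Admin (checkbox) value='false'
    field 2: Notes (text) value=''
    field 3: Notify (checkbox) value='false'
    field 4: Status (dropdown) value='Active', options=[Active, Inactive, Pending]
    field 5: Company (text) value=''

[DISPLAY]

     ┃ FormWidget        ┃                           
     ┠──────────────┏━━━━━━━━━━━━━━━━━━━━━━━━━━━━━━━┓
┏━━━━━━━━━━━━━━━━━━┓┃ FormWidget                    ┃
┃ CircuitBoard     ┃┠───────────────────────────────┨
┠──────────────────┨┃> Plan:       (●) Free  ( ) Pro┃
┃   0 1 2 3 4 5 6 7┃┃  Admin:      [ ]              ┃
┃0  [.]  ·         ┃┃  Notes:      [               ]┃
┃        │         ┃┃  Notify:     [ ]              ┃
┃1       ·   ·   · ┃┃  Status:     [Active        ▼]┃
┃            │   │ ┃┃  Company:    [               ]┃
┃2   ·       · ─ · ┃┃                               ┃
┃    │             ┃┗━━━━━━━━━━━━━━━━━━━━━━━━━━━━━━━┛
┃3   ·             ┃                                 
┗━━━━━━━━━━━━━━━━━━┛                                 
                                                     


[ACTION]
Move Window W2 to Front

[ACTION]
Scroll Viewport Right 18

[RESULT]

       ┃                                             
──┏━━━━━━━━━━━━━━━━━━━━━━━━━━━━━━━┓                  
━┓┃ FormWidget                    ┃                  
 ┃┠───────────────────────────────┨                  
─┨┃> Plan:       (●) Free  ( ) Pro┃                  
7┃┃  Admin:      [ ]              ┃                  
 ┃┃  Notes:      [               ]┃                  
 ┃┃  Notify:     [ ]              ┃                  
 ┃┃  Status:     [Active        ▼]┃                  
 ┃┃  Company:    [               ]┃                  
 ┃┃                               ┃                  
 ┃┗━━━━━━━━━━━━━━━━━━━━━━━━━━━━━━━┛                  
 ┃                                                   
━┛                                                   
                                                     


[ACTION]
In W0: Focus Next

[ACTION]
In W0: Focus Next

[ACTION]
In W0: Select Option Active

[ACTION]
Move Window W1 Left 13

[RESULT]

       ┃                                             
──┏━━━━━━━━━━━━━━━━━━━━━━━━━━━━━━━┓                  
  ┃ FormWidget                    ┃                  
  ┠───────────────────────────────┨                  
  ┃> Plan:       (●) Free  ( ) Pro┃                  
  ┃  Admin:      [ ]              ┃                  
  ┃  Notes:      [               ]┃                  
  ┃  Notify:     [ ]              ┃                  
  ┃  Status:     [Active        ▼]┃                  
  ┃  Company:    [               ]┃                  
  ┃                               ┃                  
━━┗━━━━━━━━━━━━━━━━━━━━━━━━━━━━━━━┛                  
                                                     
                                                     
                                                     


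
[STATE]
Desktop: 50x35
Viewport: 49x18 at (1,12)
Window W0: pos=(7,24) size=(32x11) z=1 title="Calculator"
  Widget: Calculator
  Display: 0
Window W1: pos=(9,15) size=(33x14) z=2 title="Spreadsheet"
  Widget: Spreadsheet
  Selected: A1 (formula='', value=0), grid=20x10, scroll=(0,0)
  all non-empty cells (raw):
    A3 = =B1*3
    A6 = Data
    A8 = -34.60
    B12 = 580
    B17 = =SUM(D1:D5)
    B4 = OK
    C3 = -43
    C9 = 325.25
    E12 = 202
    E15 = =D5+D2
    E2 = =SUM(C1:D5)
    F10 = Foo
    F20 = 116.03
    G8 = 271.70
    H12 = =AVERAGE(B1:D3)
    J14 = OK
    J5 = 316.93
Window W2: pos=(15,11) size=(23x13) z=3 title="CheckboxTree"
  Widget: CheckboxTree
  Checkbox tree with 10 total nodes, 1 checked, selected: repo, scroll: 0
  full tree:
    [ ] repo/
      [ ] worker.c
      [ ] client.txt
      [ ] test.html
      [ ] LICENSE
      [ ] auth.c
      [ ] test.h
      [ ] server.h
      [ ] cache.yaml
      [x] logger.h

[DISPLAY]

              ┃ CheckboxTree        ┃            
              ┠─────────────────────┨            
              ┃>[-] repo/           ┃            
        ┏━━━━━┃   [ ] worker.c      ┃━━━┓        
        ┃ Spre┃   [ ] client.txt    ┃   ┃        
        ┠─────┃   [ ] test.html     ┃───┨        
        ┃A1:  ┃   [ ] LICENSE       ┃   ┃        
        ┃     ┃   [ ] auth.c        ┃   ┃        
        ┃-----┃   [ ] test.h        ┃---┃        
        ┃  1  ┃   [ ] server.h      ┃   ┃        
        ┃  2  ┃   [ ] cache.yaml    ┃   ┃        
        ┃  3  ┗━━━━━━━━━━━━━━━━━━━━━┛   ┃        
      ┏━┃  4        0OK             0   ┃        
      ┃ ┃  5        0       0       0   ┃        
      ┠─┃  6 Data           0       0   ┃        
      ┃ ┃  7        0       0       0   ┃        
      ┃┌┗━━━━━━━━━━━━━━━━━━━━━━━━━━━━━━━┛        
      ┃│ 7 │ 8 │ 9 │ ÷ │             ┃           


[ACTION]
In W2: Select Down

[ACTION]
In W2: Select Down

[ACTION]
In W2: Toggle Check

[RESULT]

              ┃ CheckboxTree        ┃            
              ┠─────────────────────┨            
              ┃ [-] repo/           ┃            
        ┏━━━━━┃   [ ] worker.c      ┃━━━┓        
        ┃ Spre┃>  [x] client.txt    ┃   ┃        
        ┠─────┃   [ ] test.html     ┃───┨        
        ┃A1:  ┃   [ ] LICENSE       ┃   ┃        
        ┃     ┃   [ ] auth.c        ┃   ┃        
        ┃-----┃   [ ] test.h        ┃---┃        
        ┃  1  ┃   [ ] server.h      ┃   ┃        
        ┃  2  ┃   [ ] cache.yaml    ┃   ┃        
        ┃  3  ┗━━━━━━━━━━━━━━━━━━━━━┛   ┃        
      ┏━┃  4        0OK             0   ┃        
      ┃ ┃  5        0       0       0   ┃        
      ┠─┃  6 Data           0       0   ┃        
      ┃ ┃  7        0       0       0   ┃        
      ┃┌┗━━━━━━━━━━━━━━━━━━━━━━━━━━━━━━━┛        
      ┃│ 7 │ 8 │ 9 │ ÷ │             ┃           


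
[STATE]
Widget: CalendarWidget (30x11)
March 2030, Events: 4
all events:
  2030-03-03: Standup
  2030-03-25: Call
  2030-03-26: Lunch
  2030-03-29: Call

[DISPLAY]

          March 2030          
Mo Tu We Th Fr Sa Su          
             1  2  3*         
 4  5  6  7  8  9 10          
11 12 13 14 15 16 17          
18 19 20 21 22 23 24          
25* 26* 27 28 29* 30 31       
                              
                              
                              
                              


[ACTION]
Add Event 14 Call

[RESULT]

          March 2030          
Mo Tu We Th Fr Sa Su          
             1  2  3*         
 4  5  6  7  8  9 10          
11 12 13 14* 15 16 17         
18 19 20 21 22 23 24          
25* 26* 27 28 29* 30 31       
                              
                              
                              
                              


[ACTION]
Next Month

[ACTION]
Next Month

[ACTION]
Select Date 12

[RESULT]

           May 2030           
Mo Tu We Th Fr Sa Su          
       1  2  3  4  5          
 6  7  8  9 10 11 [12]        
13 14 15 16 17 18 19          
20 21 22 23 24 25 26          
27 28 29 30 31                
                              
                              
                              
                              


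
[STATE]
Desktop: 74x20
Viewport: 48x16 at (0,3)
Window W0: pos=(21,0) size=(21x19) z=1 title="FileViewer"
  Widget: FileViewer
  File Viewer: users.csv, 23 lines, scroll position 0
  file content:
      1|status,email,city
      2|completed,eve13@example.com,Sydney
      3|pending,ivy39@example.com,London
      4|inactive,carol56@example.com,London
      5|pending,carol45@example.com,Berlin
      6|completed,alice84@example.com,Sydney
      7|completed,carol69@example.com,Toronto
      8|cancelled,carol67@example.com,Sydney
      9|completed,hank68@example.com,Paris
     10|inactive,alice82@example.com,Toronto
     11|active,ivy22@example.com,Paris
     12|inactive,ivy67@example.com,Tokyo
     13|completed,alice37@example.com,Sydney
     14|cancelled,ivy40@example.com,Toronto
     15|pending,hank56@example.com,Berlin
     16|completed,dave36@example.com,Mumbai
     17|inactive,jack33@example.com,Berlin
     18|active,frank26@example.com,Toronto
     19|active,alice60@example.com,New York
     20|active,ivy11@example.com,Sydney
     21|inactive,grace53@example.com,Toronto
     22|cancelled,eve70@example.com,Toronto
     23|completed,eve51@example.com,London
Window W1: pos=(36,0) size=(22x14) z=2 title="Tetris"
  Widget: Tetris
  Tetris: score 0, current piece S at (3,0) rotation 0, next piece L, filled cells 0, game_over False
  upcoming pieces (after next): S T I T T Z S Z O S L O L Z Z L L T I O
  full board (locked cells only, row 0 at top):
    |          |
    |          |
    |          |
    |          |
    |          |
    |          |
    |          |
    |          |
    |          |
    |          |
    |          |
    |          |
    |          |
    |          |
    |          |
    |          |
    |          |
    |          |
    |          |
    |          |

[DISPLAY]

                     ┃status,email,c┃          │
                     ┃completed,eve1┃          │
                     ┃pending,ivy39@┃          │
                     ┃inactive,carol┃          │
                     ┃pending,carol4┃          │
                     ┃completed,alic┃          │
                     ┃completed,caro┃          │
                     ┃cancelled,caro┃          │
                     ┃completed,hank┃          │
                     ┃inactive,alice┃          │
                     ┃active,ivy22@e┗━━━━━━━━━━━
                     ┃inactive,ivy67@exa░┃      
                     ┃completed,alice37@░┃      
                     ┃cancelled,ivy40@ex░┃      
                     ┃pending,hank56@exa▼┃      
                     ┗━━━━━━━━━━━━━━━━━━━┛      


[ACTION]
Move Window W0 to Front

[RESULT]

                     ┃status,email,city ▲┃     │
                     ┃completed,eve13@ex█┃     │
                     ┃pending,ivy39@exam░┃     │
                     ┃inactive,carol56@e░┃     │
                     ┃pending,carol45@ex░┃     │
                     ┃completed,alice84@░┃     │
                     ┃completed,carol69@░┃     │
                     ┃cancelled,carol67@░┃     │
                     ┃completed,hank68@e░┃     │
                     ┃inactive,alice82@e░┃     │
                     ┃active,ivy22@examp░┃━━━━━━
                     ┃inactive,ivy67@exa░┃      
                     ┃completed,alice37@░┃      
                     ┃cancelled,ivy40@ex░┃      
                     ┃pending,hank56@exa▼┃      
                     ┗━━━━━━━━━━━━━━━━━━━┛      


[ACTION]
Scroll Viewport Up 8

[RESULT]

                     ┏━━━━━━━━━━━━━━━━━━━┓━━━━━━
                     ┃ FileViewer        ┃is    
                     ┠───────────────────┨──────
                     ┃status,email,city ▲┃     │
                     ┃completed,eve13@ex█┃     │
                     ┃pending,ivy39@exam░┃     │
                     ┃inactive,carol56@e░┃     │
                     ┃pending,carol45@ex░┃     │
                     ┃completed,alice84@░┃     │
                     ┃completed,carol69@░┃     │
                     ┃cancelled,carol67@░┃     │
                     ┃completed,hank68@e░┃     │
                     ┃inactive,alice82@e░┃     │
                     ┃active,ivy22@examp░┃━━━━━━
                     ┃inactive,ivy67@exa░┃      
                     ┃completed,alice37@░┃      


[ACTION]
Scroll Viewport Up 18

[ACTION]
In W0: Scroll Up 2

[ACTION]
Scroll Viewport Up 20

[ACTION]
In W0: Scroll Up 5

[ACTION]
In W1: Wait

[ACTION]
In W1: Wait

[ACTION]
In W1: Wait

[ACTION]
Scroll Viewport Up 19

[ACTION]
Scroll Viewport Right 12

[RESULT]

         ┏━━━━━━━━━━━━━━━━━━━┓━━━━━━━━━━━━━━━┓  
         ┃ FileViewer        ┃is             ┃  
         ┠───────────────────┨───────────────┨  
         ┃status,email,city ▲┃     │Next:    ┃  
         ┃completed,eve13@ex█┃     │  ▒      ┃  
         ┃pending,ivy39@exam░┃     │▒▒▒      ┃  
         ┃inactive,carol56@e░┃     │         ┃  
         ┃pending,carol45@ex░┃     │         ┃  
         ┃completed,alice84@░┃     │         ┃  
         ┃completed,carol69@░┃     │Score:   ┃  
         ┃cancelled,carol67@░┃     │0        ┃  
         ┃completed,hank68@e░┃     │         ┃  
         ┃inactive,alice82@e░┃     │         ┃  
         ┃active,ivy22@examp░┃━━━━━━━━━━━━━━━┛  
         ┃inactive,ivy67@exa░┃                  
         ┃completed,alice37@░┃                  


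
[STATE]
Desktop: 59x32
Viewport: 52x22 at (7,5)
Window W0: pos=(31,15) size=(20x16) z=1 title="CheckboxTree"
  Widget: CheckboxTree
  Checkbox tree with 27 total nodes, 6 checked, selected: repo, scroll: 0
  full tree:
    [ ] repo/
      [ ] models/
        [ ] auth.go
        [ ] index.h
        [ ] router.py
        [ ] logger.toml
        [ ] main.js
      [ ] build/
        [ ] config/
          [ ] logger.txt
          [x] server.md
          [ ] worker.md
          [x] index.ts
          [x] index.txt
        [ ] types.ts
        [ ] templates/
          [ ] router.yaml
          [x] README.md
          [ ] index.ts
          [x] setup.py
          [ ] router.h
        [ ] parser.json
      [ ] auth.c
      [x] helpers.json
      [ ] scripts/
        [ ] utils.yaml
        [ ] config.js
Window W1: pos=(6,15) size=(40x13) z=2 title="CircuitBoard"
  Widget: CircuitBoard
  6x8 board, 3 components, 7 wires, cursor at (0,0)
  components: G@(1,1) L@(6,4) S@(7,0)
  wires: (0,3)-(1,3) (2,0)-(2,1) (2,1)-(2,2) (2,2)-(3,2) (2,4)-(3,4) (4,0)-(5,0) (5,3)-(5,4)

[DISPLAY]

                                                    
                                                    
                                                    
                                                    
                                                    
                                                    
                                                    
                                                    
                                                    
                                                    
━━━━━━━━━━━━━━━━━━━━━━━━━━━━━━━━━━━━━━┓━━━━┓        
 CircuitBoard                         ┃    ┃        
──────────────────────────────────────┨────┨        
   0 1 2 3 4 5                        ┃    ┃        
0  [.]          ·                     ┃    ┃        
                │                     ┃go  ┃        
1       G       ·                     ┃.h  ┃        
                                      ┃r.py┃        
2   · ─ · ─ ·       ·                 ┃r.to┃        
            │       │                 ┃js  ┃        
3           ·       ·                 ┃    ┃        
                                      ┃g/  ┃        


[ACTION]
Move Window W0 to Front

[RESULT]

                                                    
                                                    
                                                    
                                                    
                                                    
                                                    
                                                    
                                                    
                                                    
                                                    
━━━━━━━━━━━━━━━━━━━━━━━━┏━━━━━━━━━━━━━━━━━━┓        
 CircuitBoard           ┃ CheckboxTree     ┃        
────────────────────────┠──────────────────┨        
   0 1 2 3 4 5          ┃>[-] repo/        ┃        
0  [.]          ·       ┃   [ ] models/    ┃        
                │       ┃     [ ] auth.go  ┃        
1       G       ·       ┃     [ ] index.h  ┃        
                        ┃     [ ] router.py┃        
2   · ─ · ─ ·       ·   ┃     [ ] logger.to┃        
            │       │   ┃     [ ] main.js  ┃        
3           ·       ·   ┃   [-] build/     ┃        
                        ┃     [-] config/  ┃        


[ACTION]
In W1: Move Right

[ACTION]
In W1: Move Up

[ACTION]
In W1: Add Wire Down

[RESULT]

                                                    
                                                    
                                                    
                                                    
                                                    
                                                    
                                                    
                                                    
                                                    
                                                    
━━━━━━━━━━━━━━━━━━━━━━━━┏━━━━━━━━━━━━━━━━━━┓        
 CircuitBoard           ┃ CheckboxTree     ┃        
────────────────────────┠──────────────────┨        
   0 1 2 3 4 5          ┃>[-] repo/        ┃        
0      [.]      ·       ┃   [ ] models/    ┃        
        │       │       ┃     [ ] auth.go  ┃        
1       G       ·       ┃     [ ] index.h  ┃        
                        ┃     [ ] router.py┃        
2   · ─ · ─ ·       ·   ┃     [ ] logger.to┃        
            │       │   ┃     [ ] main.js  ┃        
3           ·       ·   ┃   [-] build/     ┃        
                        ┃     [-] config/  ┃        


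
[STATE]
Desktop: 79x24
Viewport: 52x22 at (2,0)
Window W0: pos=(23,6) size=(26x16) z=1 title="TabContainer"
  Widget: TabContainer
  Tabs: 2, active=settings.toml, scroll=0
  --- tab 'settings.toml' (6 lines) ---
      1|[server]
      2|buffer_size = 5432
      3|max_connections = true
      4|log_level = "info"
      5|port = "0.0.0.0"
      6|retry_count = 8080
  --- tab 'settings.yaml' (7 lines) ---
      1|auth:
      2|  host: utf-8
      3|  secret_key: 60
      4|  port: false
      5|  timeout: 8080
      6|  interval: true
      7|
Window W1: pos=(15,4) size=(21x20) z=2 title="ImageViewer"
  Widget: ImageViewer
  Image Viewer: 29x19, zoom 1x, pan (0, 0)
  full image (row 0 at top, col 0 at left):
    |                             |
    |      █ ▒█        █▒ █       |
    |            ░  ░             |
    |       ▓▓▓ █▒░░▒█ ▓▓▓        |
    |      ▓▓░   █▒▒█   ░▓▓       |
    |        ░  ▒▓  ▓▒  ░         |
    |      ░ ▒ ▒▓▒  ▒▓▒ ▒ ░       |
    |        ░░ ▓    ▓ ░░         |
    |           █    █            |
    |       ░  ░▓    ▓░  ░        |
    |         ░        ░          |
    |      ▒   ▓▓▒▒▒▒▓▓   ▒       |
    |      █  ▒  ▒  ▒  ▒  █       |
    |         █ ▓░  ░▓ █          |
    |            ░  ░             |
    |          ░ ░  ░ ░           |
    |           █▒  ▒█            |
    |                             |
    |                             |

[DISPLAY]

                                                    
                                                    
                                                    
                                                    
             ┏━━━━━━━━━━━━━━━━━━━┓                  
             ┃ ImageViewer       ┃                  
             ┠───────────────────┨━━━━━━━━━━━━┓     
             ┃                   ┃r           ┃     
             ┃      █ ▒█        █┃────────────┨     
             ┃            ░  ░   ┃ml]│ setting┃     
             ┃       ▓▓▓ █▒░░▒█ ▓┃────────────┃     
             ┃      ▓▓░   █▒▒█   ┃            ┃     
             ┃        ░  ▒▓  ▓▒  ┃= 5432      ┃     
             ┃      ░ ▒ ▒▓▒  ▒▓▒ ┃ons = true  ┃     
             ┃        ░░ ▓    ▓ ░┃"info"      ┃     
             ┃           █    █  ┃0.0"        ┃     
             ┃       ░  ░▓    ▓░ ┃= 8080      ┃     
             ┃         ░        ░┃            ┃     
             ┃      ▒   ▓▓▒▒▒▒▓▓ ┃            ┃     
             ┃      █  ▒  ▒  ▒  ▒┃            ┃     
             ┃         █ ▓░  ░▓ █┃            ┃     
             ┃            ░  ░   ┃━━━━━━━━━━━━┛     


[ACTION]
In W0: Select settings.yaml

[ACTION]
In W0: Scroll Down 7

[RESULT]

                                                    
                                                    
                                                    
                                                    
             ┏━━━━━━━━━━━━━━━━━━━┓                  
             ┃ ImageViewer       ┃                  
             ┠───────────────────┨━━━━━━━━━━━━┓     
             ┃                   ┃r           ┃     
             ┃      █ ▒█        █┃────────────┨     
             ┃            ░  ░   ┃ml │[setting┃     
             ┃       ▓▓▓ █▒░░▒█ ▓┃────────────┃     
             ┃      ▓▓░   █▒▒█   ┃            ┃     
             ┃        ░  ▒▓  ▓▒  ┃            ┃     
             ┃      ░ ▒ ▒▓▒  ▒▓▒ ┃            ┃     
             ┃        ░░ ▓    ▓ ░┃            ┃     
             ┃           █    █  ┃            ┃     
             ┃       ░  ░▓    ▓░ ┃            ┃     
             ┃         ░        ░┃            ┃     
             ┃      ▒   ▓▓▒▒▒▒▓▓ ┃            ┃     
             ┃      █  ▒  ▒  ▒  ▒┃            ┃     
             ┃         █ ▓░  ░▓ █┃            ┃     
             ┃            ░  ░   ┃━━━━━━━━━━━━┛     
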